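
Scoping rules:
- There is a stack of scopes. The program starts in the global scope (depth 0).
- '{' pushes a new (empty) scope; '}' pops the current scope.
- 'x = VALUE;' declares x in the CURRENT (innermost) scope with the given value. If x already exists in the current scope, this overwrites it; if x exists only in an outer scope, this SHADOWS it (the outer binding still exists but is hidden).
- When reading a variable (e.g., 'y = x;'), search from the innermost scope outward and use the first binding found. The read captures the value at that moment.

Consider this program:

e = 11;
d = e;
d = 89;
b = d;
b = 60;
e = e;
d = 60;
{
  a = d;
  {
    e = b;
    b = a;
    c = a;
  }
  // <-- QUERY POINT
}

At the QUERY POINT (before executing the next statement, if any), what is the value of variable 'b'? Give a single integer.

Answer: 60

Derivation:
Step 1: declare e=11 at depth 0
Step 2: declare d=(read e)=11 at depth 0
Step 3: declare d=89 at depth 0
Step 4: declare b=(read d)=89 at depth 0
Step 5: declare b=60 at depth 0
Step 6: declare e=(read e)=11 at depth 0
Step 7: declare d=60 at depth 0
Step 8: enter scope (depth=1)
Step 9: declare a=(read d)=60 at depth 1
Step 10: enter scope (depth=2)
Step 11: declare e=(read b)=60 at depth 2
Step 12: declare b=(read a)=60 at depth 2
Step 13: declare c=(read a)=60 at depth 2
Step 14: exit scope (depth=1)
Visible at query point: a=60 b=60 d=60 e=11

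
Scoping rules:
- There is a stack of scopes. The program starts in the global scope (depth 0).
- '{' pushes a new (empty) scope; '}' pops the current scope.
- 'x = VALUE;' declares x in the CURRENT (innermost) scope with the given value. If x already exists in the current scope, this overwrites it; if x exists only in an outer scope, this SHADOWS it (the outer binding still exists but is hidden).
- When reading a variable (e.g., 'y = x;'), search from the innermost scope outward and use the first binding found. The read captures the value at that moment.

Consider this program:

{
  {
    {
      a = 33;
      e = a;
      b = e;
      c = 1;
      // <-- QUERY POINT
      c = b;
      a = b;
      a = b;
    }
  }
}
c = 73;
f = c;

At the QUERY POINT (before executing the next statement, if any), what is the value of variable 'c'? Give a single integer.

Step 1: enter scope (depth=1)
Step 2: enter scope (depth=2)
Step 3: enter scope (depth=3)
Step 4: declare a=33 at depth 3
Step 5: declare e=(read a)=33 at depth 3
Step 6: declare b=(read e)=33 at depth 3
Step 7: declare c=1 at depth 3
Visible at query point: a=33 b=33 c=1 e=33

Answer: 1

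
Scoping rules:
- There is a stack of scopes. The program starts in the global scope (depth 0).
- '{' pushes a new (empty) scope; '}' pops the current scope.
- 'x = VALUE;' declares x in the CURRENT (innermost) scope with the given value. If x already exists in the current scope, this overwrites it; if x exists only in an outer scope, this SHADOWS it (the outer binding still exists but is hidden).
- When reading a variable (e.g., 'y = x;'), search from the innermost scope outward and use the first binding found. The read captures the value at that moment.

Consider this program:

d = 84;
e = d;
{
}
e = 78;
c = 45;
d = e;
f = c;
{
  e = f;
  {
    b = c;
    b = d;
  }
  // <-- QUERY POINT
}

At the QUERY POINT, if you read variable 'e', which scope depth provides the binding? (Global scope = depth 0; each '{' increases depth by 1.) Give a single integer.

Answer: 1

Derivation:
Step 1: declare d=84 at depth 0
Step 2: declare e=(read d)=84 at depth 0
Step 3: enter scope (depth=1)
Step 4: exit scope (depth=0)
Step 5: declare e=78 at depth 0
Step 6: declare c=45 at depth 0
Step 7: declare d=(read e)=78 at depth 0
Step 8: declare f=(read c)=45 at depth 0
Step 9: enter scope (depth=1)
Step 10: declare e=(read f)=45 at depth 1
Step 11: enter scope (depth=2)
Step 12: declare b=(read c)=45 at depth 2
Step 13: declare b=(read d)=78 at depth 2
Step 14: exit scope (depth=1)
Visible at query point: c=45 d=78 e=45 f=45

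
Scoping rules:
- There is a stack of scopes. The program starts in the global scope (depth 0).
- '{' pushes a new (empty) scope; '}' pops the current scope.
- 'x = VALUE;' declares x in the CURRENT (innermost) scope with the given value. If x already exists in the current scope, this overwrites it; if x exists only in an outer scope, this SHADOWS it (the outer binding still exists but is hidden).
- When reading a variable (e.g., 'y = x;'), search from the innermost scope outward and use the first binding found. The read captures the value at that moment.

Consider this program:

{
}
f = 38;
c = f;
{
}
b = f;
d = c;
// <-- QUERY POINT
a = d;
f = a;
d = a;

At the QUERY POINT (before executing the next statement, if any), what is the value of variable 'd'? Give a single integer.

Step 1: enter scope (depth=1)
Step 2: exit scope (depth=0)
Step 3: declare f=38 at depth 0
Step 4: declare c=(read f)=38 at depth 0
Step 5: enter scope (depth=1)
Step 6: exit scope (depth=0)
Step 7: declare b=(read f)=38 at depth 0
Step 8: declare d=(read c)=38 at depth 0
Visible at query point: b=38 c=38 d=38 f=38

Answer: 38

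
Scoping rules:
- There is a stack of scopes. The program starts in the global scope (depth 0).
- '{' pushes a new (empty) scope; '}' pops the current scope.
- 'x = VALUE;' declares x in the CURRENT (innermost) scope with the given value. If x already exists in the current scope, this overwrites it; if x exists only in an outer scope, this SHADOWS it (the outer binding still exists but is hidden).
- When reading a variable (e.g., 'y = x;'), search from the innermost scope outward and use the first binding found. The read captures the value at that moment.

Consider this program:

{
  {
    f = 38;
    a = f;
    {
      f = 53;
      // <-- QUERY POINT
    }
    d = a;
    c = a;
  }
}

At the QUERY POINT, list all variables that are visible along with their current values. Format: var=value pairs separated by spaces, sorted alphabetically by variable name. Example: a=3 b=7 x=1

Answer: a=38 f=53

Derivation:
Step 1: enter scope (depth=1)
Step 2: enter scope (depth=2)
Step 3: declare f=38 at depth 2
Step 4: declare a=(read f)=38 at depth 2
Step 5: enter scope (depth=3)
Step 6: declare f=53 at depth 3
Visible at query point: a=38 f=53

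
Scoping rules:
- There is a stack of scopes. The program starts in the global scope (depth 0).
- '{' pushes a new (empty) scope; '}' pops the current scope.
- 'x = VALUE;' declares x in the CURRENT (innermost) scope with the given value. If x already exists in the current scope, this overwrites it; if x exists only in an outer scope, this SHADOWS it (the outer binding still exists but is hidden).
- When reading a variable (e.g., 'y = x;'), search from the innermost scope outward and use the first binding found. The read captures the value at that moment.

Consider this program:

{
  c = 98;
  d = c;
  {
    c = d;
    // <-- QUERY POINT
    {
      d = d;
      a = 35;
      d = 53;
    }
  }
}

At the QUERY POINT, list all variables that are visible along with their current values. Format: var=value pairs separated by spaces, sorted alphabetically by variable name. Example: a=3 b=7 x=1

Answer: c=98 d=98

Derivation:
Step 1: enter scope (depth=1)
Step 2: declare c=98 at depth 1
Step 3: declare d=(read c)=98 at depth 1
Step 4: enter scope (depth=2)
Step 5: declare c=(read d)=98 at depth 2
Visible at query point: c=98 d=98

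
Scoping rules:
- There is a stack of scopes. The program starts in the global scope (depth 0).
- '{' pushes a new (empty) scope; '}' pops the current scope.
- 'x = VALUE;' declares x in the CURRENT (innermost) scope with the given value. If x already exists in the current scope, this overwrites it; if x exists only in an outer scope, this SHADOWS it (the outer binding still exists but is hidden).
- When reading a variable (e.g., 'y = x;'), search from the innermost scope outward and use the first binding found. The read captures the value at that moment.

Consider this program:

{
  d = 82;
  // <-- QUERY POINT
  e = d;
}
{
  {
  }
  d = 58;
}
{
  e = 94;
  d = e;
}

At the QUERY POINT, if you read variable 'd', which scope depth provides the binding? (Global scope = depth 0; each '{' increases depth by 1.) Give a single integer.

Answer: 1

Derivation:
Step 1: enter scope (depth=1)
Step 2: declare d=82 at depth 1
Visible at query point: d=82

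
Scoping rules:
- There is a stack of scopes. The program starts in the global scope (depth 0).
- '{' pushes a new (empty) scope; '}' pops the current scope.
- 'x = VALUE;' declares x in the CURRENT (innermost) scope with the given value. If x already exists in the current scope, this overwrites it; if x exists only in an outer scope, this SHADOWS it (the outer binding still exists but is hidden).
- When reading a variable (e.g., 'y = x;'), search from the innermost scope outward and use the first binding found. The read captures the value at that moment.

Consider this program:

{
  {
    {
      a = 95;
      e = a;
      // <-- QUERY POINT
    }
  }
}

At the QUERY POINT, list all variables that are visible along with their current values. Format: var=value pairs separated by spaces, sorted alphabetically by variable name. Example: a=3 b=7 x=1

Answer: a=95 e=95

Derivation:
Step 1: enter scope (depth=1)
Step 2: enter scope (depth=2)
Step 3: enter scope (depth=3)
Step 4: declare a=95 at depth 3
Step 5: declare e=(read a)=95 at depth 3
Visible at query point: a=95 e=95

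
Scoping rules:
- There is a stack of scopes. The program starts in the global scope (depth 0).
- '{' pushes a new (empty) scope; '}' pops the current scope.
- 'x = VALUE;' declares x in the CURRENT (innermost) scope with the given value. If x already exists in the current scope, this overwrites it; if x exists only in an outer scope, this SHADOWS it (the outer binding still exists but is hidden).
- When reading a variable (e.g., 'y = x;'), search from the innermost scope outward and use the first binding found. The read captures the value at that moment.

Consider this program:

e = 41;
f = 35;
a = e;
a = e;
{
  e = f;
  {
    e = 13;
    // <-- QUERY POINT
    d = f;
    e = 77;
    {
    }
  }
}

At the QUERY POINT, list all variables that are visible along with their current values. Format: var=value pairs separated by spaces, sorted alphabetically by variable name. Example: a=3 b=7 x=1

Step 1: declare e=41 at depth 0
Step 2: declare f=35 at depth 0
Step 3: declare a=(read e)=41 at depth 0
Step 4: declare a=(read e)=41 at depth 0
Step 5: enter scope (depth=1)
Step 6: declare e=(read f)=35 at depth 1
Step 7: enter scope (depth=2)
Step 8: declare e=13 at depth 2
Visible at query point: a=41 e=13 f=35

Answer: a=41 e=13 f=35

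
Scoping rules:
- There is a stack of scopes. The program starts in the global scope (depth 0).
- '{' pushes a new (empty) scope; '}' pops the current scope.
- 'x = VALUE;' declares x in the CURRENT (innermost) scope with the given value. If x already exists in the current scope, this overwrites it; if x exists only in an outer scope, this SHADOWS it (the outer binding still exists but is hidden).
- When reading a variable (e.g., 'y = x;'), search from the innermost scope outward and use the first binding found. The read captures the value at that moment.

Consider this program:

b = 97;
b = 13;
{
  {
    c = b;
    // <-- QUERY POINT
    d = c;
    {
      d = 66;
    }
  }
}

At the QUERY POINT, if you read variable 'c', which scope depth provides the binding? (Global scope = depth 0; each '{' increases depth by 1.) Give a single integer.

Answer: 2

Derivation:
Step 1: declare b=97 at depth 0
Step 2: declare b=13 at depth 0
Step 3: enter scope (depth=1)
Step 4: enter scope (depth=2)
Step 5: declare c=(read b)=13 at depth 2
Visible at query point: b=13 c=13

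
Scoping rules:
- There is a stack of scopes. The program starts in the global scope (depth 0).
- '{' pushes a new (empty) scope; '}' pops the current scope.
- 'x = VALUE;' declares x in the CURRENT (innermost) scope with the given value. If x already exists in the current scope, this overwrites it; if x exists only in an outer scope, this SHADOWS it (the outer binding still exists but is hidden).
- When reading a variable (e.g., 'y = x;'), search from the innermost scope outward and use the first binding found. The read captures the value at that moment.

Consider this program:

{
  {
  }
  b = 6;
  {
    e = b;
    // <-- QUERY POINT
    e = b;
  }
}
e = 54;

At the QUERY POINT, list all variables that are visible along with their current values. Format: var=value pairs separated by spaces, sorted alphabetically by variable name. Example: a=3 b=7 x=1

Answer: b=6 e=6

Derivation:
Step 1: enter scope (depth=1)
Step 2: enter scope (depth=2)
Step 3: exit scope (depth=1)
Step 4: declare b=6 at depth 1
Step 5: enter scope (depth=2)
Step 6: declare e=(read b)=6 at depth 2
Visible at query point: b=6 e=6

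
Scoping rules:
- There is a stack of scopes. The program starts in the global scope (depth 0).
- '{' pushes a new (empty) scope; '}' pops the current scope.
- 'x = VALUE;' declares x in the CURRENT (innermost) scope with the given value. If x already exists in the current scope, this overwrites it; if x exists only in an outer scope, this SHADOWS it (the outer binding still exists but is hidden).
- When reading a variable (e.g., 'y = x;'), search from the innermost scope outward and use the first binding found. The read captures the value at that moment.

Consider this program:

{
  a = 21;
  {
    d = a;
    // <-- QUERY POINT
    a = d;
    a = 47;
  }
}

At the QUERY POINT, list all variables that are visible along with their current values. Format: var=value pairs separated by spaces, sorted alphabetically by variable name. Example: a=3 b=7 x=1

Step 1: enter scope (depth=1)
Step 2: declare a=21 at depth 1
Step 3: enter scope (depth=2)
Step 4: declare d=(read a)=21 at depth 2
Visible at query point: a=21 d=21

Answer: a=21 d=21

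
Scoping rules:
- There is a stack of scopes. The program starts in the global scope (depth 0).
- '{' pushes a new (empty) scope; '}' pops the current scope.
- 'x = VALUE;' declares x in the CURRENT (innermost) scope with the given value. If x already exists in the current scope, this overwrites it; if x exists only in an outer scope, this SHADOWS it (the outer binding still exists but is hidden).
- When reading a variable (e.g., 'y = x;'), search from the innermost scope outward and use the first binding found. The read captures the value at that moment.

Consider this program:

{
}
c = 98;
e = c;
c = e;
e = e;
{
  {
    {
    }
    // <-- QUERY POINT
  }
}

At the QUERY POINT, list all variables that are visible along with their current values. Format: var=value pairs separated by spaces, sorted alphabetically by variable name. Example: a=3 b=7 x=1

Answer: c=98 e=98

Derivation:
Step 1: enter scope (depth=1)
Step 2: exit scope (depth=0)
Step 3: declare c=98 at depth 0
Step 4: declare e=(read c)=98 at depth 0
Step 5: declare c=(read e)=98 at depth 0
Step 6: declare e=(read e)=98 at depth 0
Step 7: enter scope (depth=1)
Step 8: enter scope (depth=2)
Step 9: enter scope (depth=3)
Step 10: exit scope (depth=2)
Visible at query point: c=98 e=98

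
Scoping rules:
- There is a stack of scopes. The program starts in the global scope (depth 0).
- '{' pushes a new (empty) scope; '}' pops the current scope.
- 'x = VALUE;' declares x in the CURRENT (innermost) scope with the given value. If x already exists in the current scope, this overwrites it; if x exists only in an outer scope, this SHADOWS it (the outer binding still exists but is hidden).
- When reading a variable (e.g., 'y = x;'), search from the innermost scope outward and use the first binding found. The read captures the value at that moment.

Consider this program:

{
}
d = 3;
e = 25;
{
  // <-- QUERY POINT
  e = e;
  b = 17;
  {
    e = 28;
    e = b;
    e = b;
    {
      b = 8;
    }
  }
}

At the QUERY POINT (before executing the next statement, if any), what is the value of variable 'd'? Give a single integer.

Answer: 3

Derivation:
Step 1: enter scope (depth=1)
Step 2: exit scope (depth=0)
Step 3: declare d=3 at depth 0
Step 4: declare e=25 at depth 0
Step 5: enter scope (depth=1)
Visible at query point: d=3 e=25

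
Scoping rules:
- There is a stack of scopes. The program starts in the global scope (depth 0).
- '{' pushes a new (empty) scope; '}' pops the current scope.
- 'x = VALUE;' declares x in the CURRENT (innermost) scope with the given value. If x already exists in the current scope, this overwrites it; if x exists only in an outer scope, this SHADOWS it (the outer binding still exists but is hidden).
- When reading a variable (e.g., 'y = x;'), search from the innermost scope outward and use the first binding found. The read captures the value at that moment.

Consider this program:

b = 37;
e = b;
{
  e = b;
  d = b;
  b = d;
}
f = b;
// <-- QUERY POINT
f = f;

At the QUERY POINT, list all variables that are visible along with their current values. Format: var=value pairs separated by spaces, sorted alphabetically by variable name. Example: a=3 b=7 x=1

Step 1: declare b=37 at depth 0
Step 2: declare e=(read b)=37 at depth 0
Step 3: enter scope (depth=1)
Step 4: declare e=(read b)=37 at depth 1
Step 5: declare d=(read b)=37 at depth 1
Step 6: declare b=(read d)=37 at depth 1
Step 7: exit scope (depth=0)
Step 8: declare f=(read b)=37 at depth 0
Visible at query point: b=37 e=37 f=37

Answer: b=37 e=37 f=37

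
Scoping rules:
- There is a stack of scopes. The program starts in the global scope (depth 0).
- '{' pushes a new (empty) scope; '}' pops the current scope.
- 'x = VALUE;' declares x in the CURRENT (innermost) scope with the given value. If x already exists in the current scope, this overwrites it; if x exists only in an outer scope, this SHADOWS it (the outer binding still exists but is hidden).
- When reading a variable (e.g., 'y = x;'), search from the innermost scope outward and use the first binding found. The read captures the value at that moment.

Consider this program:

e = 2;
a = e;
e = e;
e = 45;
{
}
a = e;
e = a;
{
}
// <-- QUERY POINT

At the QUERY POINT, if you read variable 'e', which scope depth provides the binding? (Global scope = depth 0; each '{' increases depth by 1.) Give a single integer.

Answer: 0

Derivation:
Step 1: declare e=2 at depth 0
Step 2: declare a=(read e)=2 at depth 0
Step 3: declare e=(read e)=2 at depth 0
Step 4: declare e=45 at depth 0
Step 5: enter scope (depth=1)
Step 6: exit scope (depth=0)
Step 7: declare a=(read e)=45 at depth 0
Step 8: declare e=(read a)=45 at depth 0
Step 9: enter scope (depth=1)
Step 10: exit scope (depth=0)
Visible at query point: a=45 e=45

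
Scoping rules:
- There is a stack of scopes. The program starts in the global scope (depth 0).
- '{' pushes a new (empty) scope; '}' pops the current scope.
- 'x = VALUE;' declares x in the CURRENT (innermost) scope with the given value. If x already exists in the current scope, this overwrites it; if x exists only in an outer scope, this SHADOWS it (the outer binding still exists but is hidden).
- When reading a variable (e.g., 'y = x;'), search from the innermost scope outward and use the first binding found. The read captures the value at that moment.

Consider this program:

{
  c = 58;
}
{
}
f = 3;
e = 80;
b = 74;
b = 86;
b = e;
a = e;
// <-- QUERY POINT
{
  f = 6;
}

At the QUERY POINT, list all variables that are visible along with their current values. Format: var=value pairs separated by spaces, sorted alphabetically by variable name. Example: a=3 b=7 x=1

Step 1: enter scope (depth=1)
Step 2: declare c=58 at depth 1
Step 3: exit scope (depth=0)
Step 4: enter scope (depth=1)
Step 5: exit scope (depth=0)
Step 6: declare f=3 at depth 0
Step 7: declare e=80 at depth 0
Step 8: declare b=74 at depth 0
Step 9: declare b=86 at depth 0
Step 10: declare b=(read e)=80 at depth 0
Step 11: declare a=(read e)=80 at depth 0
Visible at query point: a=80 b=80 e=80 f=3

Answer: a=80 b=80 e=80 f=3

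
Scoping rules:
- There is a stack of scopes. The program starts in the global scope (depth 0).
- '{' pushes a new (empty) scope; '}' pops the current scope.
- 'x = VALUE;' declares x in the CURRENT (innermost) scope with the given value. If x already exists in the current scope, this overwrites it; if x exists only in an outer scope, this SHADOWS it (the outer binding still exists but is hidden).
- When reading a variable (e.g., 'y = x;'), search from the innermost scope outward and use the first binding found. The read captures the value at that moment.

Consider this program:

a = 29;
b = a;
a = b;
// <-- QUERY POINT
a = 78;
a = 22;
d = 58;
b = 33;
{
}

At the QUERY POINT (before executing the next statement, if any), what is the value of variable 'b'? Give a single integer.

Answer: 29

Derivation:
Step 1: declare a=29 at depth 0
Step 2: declare b=(read a)=29 at depth 0
Step 3: declare a=(read b)=29 at depth 0
Visible at query point: a=29 b=29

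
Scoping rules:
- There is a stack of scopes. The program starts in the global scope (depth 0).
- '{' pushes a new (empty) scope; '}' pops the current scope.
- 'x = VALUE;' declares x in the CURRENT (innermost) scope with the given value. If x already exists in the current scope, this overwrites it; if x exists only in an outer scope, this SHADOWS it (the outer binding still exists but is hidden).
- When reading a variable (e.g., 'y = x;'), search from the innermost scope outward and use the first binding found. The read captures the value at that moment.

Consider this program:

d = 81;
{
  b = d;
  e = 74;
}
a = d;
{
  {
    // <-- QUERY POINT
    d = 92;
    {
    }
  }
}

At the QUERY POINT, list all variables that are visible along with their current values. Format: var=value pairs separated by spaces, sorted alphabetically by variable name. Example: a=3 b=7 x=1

Answer: a=81 d=81

Derivation:
Step 1: declare d=81 at depth 0
Step 2: enter scope (depth=1)
Step 3: declare b=(read d)=81 at depth 1
Step 4: declare e=74 at depth 1
Step 5: exit scope (depth=0)
Step 6: declare a=(read d)=81 at depth 0
Step 7: enter scope (depth=1)
Step 8: enter scope (depth=2)
Visible at query point: a=81 d=81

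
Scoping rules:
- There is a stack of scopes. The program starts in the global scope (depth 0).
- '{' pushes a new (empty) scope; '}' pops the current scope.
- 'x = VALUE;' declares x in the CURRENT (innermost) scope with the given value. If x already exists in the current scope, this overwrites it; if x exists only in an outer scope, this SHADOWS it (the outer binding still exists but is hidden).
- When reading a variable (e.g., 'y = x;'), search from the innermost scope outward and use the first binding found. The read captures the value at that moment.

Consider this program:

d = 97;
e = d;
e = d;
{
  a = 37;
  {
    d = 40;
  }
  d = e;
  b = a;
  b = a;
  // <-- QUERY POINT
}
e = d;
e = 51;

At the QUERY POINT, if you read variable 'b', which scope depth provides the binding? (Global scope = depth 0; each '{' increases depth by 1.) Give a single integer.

Answer: 1

Derivation:
Step 1: declare d=97 at depth 0
Step 2: declare e=(read d)=97 at depth 0
Step 3: declare e=(read d)=97 at depth 0
Step 4: enter scope (depth=1)
Step 5: declare a=37 at depth 1
Step 6: enter scope (depth=2)
Step 7: declare d=40 at depth 2
Step 8: exit scope (depth=1)
Step 9: declare d=(read e)=97 at depth 1
Step 10: declare b=(read a)=37 at depth 1
Step 11: declare b=(read a)=37 at depth 1
Visible at query point: a=37 b=37 d=97 e=97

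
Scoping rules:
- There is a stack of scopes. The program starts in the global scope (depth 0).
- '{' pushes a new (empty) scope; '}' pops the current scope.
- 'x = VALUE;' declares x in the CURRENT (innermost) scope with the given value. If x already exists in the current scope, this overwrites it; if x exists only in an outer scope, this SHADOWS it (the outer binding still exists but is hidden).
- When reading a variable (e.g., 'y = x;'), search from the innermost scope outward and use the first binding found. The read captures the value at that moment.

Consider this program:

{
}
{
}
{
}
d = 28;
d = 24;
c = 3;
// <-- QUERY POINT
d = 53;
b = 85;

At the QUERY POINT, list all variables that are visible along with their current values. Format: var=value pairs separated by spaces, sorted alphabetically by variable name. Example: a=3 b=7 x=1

Answer: c=3 d=24

Derivation:
Step 1: enter scope (depth=1)
Step 2: exit scope (depth=0)
Step 3: enter scope (depth=1)
Step 4: exit scope (depth=0)
Step 5: enter scope (depth=1)
Step 6: exit scope (depth=0)
Step 7: declare d=28 at depth 0
Step 8: declare d=24 at depth 0
Step 9: declare c=3 at depth 0
Visible at query point: c=3 d=24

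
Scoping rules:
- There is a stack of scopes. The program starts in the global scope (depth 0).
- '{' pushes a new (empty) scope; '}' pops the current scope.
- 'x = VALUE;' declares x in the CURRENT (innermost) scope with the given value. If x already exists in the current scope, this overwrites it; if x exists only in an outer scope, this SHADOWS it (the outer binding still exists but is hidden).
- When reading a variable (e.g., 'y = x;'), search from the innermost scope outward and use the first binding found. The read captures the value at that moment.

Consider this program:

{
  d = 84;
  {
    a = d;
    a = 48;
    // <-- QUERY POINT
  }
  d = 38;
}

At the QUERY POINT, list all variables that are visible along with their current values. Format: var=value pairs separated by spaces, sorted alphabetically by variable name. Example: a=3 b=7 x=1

Answer: a=48 d=84

Derivation:
Step 1: enter scope (depth=1)
Step 2: declare d=84 at depth 1
Step 3: enter scope (depth=2)
Step 4: declare a=(read d)=84 at depth 2
Step 5: declare a=48 at depth 2
Visible at query point: a=48 d=84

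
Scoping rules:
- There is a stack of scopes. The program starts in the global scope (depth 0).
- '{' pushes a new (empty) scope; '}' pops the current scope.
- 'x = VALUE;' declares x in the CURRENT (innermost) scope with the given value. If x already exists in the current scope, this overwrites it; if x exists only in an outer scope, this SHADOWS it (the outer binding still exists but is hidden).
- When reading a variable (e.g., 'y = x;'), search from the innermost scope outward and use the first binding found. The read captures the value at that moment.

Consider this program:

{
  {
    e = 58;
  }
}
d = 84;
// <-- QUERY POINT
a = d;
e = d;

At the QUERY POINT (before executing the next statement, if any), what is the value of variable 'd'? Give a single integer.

Answer: 84

Derivation:
Step 1: enter scope (depth=1)
Step 2: enter scope (depth=2)
Step 3: declare e=58 at depth 2
Step 4: exit scope (depth=1)
Step 5: exit scope (depth=0)
Step 6: declare d=84 at depth 0
Visible at query point: d=84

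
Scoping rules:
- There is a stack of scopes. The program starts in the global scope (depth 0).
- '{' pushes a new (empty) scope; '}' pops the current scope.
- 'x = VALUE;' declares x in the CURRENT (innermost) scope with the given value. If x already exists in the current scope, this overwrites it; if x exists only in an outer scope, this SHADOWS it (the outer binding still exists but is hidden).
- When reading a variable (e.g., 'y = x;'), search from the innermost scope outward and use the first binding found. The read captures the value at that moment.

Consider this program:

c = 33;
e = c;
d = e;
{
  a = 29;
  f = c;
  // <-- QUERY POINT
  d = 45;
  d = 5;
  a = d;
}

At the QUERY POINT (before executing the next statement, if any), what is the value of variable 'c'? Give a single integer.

Answer: 33

Derivation:
Step 1: declare c=33 at depth 0
Step 2: declare e=(read c)=33 at depth 0
Step 3: declare d=(read e)=33 at depth 0
Step 4: enter scope (depth=1)
Step 5: declare a=29 at depth 1
Step 6: declare f=(read c)=33 at depth 1
Visible at query point: a=29 c=33 d=33 e=33 f=33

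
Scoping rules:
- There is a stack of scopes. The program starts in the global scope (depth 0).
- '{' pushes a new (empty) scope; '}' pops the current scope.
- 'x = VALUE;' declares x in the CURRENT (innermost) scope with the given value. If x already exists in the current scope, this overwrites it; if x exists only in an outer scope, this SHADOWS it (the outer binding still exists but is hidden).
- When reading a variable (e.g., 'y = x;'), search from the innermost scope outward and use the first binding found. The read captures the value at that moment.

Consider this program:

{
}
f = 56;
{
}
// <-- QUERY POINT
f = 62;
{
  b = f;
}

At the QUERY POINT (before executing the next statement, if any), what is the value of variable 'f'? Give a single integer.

Answer: 56

Derivation:
Step 1: enter scope (depth=1)
Step 2: exit scope (depth=0)
Step 3: declare f=56 at depth 0
Step 4: enter scope (depth=1)
Step 5: exit scope (depth=0)
Visible at query point: f=56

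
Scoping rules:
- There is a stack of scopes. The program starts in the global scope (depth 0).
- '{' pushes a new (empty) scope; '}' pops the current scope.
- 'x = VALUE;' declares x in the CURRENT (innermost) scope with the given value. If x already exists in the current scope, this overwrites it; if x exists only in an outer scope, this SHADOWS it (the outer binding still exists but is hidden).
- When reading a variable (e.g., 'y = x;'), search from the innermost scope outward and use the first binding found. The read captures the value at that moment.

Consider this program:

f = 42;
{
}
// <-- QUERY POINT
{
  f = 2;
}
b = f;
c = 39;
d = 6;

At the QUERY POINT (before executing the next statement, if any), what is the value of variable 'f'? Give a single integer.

Answer: 42

Derivation:
Step 1: declare f=42 at depth 0
Step 2: enter scope (depth=1)
Step 3: exit scope (depth=0)
Visible at query point: f=42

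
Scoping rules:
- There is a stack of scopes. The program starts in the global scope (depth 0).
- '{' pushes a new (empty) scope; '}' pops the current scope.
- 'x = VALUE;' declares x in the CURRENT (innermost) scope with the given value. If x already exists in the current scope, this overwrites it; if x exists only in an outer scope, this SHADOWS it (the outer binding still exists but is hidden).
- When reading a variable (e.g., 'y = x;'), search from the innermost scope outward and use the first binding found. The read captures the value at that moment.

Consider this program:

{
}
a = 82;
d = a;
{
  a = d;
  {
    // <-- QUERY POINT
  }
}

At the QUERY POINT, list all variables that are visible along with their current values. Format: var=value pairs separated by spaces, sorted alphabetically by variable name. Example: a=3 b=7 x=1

Step 1: enter scope (depth=1)
Step 2: exit scope (depth=0)
Step 3: declare a=82 at depth 0
Step 4: declare d=(read a)=82 at depth 0
Step 5: enter scope (depth=1)
Step 6: declare a=(read d)=82 at depth 1
Step 7: enter scope (depth=2)
Visible at query point: a=82 d=82

Answer: a=82 d=82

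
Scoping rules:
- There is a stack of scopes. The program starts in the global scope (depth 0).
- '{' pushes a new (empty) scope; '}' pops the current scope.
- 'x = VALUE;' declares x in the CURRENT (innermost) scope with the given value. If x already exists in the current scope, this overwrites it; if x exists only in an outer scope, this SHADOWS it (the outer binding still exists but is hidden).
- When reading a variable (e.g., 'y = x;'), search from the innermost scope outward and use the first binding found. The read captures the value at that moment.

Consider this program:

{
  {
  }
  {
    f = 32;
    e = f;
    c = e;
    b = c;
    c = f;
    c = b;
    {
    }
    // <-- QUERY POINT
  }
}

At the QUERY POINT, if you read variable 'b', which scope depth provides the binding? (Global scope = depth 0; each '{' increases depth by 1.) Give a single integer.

Step 1: enter scope (depth=1)
Step 2: enter scope (depth=2)
Step 3: exit scope (depth=1)
Step 4: enter scope (depth=2)
Step 5: declare f=32 at depth 2
Step 6: declare e=(read f)=32 at depth 2
Step 7: declare c=(read e)=32 at depth 2
Step 8: declare b=(read c)=32 at depth 2
Step 9: declare c=(read f)=32 at depth 2
Step 10: declare c=(read b)=32 at depth 2
Step 11: enter scope (depth=3)
Step 12: exit scope (depth=2)
Visible at query point: b=32 c=32 e=32 f=32

Answer: 2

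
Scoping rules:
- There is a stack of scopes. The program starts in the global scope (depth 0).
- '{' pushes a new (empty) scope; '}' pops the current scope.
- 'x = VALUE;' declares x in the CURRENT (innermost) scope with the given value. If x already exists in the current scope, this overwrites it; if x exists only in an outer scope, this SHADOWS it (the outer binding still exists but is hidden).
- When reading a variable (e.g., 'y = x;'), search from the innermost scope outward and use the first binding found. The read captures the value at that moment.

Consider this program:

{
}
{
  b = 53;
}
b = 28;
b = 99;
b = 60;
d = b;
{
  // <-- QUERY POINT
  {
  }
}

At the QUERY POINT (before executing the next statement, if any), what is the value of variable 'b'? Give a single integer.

Answer: 60

Derivation:
Step 1: enter scope (depth=1)
Step 2: exit scope (depth=0)
Step 3: enter scope (depth=1)
Step 4: declare b=53 at depth 1
Step 5: exit scope (depth=0)
Step 6: declare b=28 at depth 0
Step 7: declare b=99 at depth 0
Step 8: declare b=60 at depth 0
Step 9: declare d=(read b)=60 at depth 0
Step 10: enter scope (depth=1)
Visible at query point: b=60 d=60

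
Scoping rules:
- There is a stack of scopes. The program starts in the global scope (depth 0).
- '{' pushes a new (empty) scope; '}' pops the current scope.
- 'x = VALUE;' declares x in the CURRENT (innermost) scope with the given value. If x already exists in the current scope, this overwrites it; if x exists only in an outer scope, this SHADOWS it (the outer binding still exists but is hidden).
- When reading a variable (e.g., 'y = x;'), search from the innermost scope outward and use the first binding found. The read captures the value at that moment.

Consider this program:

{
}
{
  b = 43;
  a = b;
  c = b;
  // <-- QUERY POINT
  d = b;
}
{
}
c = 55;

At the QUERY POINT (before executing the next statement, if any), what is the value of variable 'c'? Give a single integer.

Step 1: enter scope (depth=1)
Step 2: exit scope (depth=0)
Step 3: enter scope (depth=1)
Step 4: declare b=43 at depth 1
Step 5: declare a=(read b)=43 at depth 1
Step 6: declare c=(read b)=43 at depth 1
Visible at query point: a=43 b=43 c=43

Answer: 43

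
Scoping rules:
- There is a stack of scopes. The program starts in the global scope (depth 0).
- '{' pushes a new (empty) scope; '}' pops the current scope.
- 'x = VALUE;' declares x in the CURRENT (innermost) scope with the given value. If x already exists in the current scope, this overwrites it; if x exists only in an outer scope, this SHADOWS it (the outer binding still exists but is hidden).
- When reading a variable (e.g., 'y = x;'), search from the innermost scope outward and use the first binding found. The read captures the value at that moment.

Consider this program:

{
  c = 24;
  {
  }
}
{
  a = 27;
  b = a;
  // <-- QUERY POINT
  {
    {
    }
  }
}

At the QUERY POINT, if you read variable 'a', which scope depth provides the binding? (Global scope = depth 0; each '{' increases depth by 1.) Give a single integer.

Answer: 1

Derivation:
Step 1: enter scope (depth=1)
Step 2: declare c=24 at depth 1
Step 3: enter scope (depth=2)
Step 4: exit scope (depth=1)
Step 5: exit scope (depth=0)
Step 6: enter scope (depth=1)
Step 7: declare a=27 at depth 1
Step 8: declare b=(read a)=27 at depth 1
Visible at query point: a=27 b=27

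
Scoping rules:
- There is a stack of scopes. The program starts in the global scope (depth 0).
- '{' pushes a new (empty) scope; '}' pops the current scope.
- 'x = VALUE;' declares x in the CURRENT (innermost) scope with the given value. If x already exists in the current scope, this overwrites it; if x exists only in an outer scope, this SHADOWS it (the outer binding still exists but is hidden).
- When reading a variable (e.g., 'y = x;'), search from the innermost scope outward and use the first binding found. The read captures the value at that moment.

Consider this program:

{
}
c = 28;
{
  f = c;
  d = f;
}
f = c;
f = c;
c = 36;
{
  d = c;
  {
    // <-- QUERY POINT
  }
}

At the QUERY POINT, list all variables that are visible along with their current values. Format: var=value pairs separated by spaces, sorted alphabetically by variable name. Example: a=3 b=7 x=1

Step 1: enter scope (depth=1)
Step 2: exit scope (depth=0)
Step 3: declare c=28 at depth 0
Step 4: enter scope (depth=1)
Step 5: declare f=(read c)=28 at depth 1
Step 6: declare d=(read f)=28 at depth 1
Step 7: exit scope (depth=0)
Step 8: declare f=(read c)=28 at depth 0
Step 9: declare f=(read c)=28 at depth 0
Step 10: declare c=36 at depth 0
Step 11: enter scope (depth=1)
Step 12: declare d=(read c)=36 at depth 1
Step 13: enter scope (depth=2)
Visible at query point: c=36 d=36 f=28

Answer: c=36 d=36 f=28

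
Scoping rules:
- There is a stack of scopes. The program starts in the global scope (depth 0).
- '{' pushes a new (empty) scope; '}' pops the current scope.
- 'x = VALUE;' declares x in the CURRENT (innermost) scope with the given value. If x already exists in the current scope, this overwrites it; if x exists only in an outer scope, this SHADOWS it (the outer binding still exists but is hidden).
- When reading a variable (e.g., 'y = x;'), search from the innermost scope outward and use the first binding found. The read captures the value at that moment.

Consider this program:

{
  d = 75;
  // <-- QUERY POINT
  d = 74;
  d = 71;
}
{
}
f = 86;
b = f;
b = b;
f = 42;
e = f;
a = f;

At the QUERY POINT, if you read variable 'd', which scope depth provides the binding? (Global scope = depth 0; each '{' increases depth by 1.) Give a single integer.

Answer: 1

Derivation:
Step 1: enter scope (depth=1)
Step 2: declare d=75 at depth 1
Visible at query point: d=75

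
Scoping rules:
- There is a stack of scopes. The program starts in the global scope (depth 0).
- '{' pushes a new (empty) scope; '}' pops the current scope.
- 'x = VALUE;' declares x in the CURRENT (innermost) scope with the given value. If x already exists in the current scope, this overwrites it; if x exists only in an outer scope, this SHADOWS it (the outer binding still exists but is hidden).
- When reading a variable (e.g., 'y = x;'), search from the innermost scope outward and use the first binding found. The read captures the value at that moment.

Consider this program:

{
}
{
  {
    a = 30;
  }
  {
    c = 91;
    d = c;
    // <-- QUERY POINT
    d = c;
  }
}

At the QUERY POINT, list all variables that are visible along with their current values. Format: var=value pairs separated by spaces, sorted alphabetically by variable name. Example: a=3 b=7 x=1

Step 1: enter scope (depth=1)
Step 2: exit scope (depth=0)
Step 3: enter scope (depth=1)
Step 4: enter scope (depth=2)
Step 5: declare a=30 at depth 2
Step 6: exit scope (depth=1)
Step 7: enter scope (depth=2)
Step 8: declare c=91 at depth 2
Step 9: declare d=(read c)=91 at depth 2
Visible at query point: c=91 d=91

Answer: c=91 d=91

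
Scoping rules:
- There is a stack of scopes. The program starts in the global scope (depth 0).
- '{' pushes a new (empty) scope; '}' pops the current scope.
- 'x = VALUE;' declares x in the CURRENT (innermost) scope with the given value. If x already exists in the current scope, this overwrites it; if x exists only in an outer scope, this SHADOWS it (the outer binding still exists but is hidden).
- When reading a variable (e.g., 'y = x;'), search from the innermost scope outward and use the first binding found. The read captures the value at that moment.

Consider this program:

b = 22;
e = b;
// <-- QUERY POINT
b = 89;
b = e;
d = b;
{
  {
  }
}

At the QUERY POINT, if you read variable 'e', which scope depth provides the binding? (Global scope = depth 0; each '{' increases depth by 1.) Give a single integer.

Answer: 0

Derivation:
Step 1: declare b=22 at depth 0
Step 2: declare e=(read b)=22 at depth 0
Visible at query point: b=22 e=22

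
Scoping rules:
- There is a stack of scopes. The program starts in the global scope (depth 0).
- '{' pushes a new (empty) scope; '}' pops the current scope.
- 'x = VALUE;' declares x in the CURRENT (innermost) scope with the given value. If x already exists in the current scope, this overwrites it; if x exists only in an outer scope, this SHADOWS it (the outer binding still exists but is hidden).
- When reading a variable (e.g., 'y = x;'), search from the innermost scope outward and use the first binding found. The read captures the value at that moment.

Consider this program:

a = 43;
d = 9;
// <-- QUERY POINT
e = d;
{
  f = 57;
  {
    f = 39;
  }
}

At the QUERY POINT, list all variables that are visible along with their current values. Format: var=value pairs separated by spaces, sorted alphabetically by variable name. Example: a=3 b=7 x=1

Step 1: declare a=43 at depth 0
Step 2: declare d=9 at depth 0
Visible at query point: a=43 d=9

Answer: a=43 d=9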